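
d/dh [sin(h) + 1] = cos(h)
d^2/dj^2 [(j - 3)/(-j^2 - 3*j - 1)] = 2*(3*j*(j^2 + 3*j + 1) - (j - 3)*(2*j + 3)^2)/(j^2 + 3*j + 1)^3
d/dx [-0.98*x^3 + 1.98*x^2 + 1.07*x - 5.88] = -2.94*x^2 + 3.96*x + 1.07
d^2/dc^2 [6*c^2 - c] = 12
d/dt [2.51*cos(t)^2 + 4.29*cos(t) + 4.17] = -(5.02*cos(t) + 4.29)*sin(t)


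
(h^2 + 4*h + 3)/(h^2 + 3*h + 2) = (h + 3)/(h + 2)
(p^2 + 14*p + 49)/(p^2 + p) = (p^2 + 14*p + 49)/(p*(p + 1))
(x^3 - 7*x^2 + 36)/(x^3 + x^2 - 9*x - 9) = (x^2 - 4*x - 12)/(x^2 + 4*x + 3)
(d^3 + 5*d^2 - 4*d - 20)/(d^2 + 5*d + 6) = (d^2 + 3*d - 10)/(d + 3)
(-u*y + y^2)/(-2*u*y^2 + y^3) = (u - y)/(y*(2*u - y))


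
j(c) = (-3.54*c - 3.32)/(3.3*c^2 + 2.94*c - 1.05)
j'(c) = (-6.6*c - 2.94)*(-3.54*c - 3.32)/(3.3*c^2 + 2.94*c - 1.05)^2 - 3.54/(3.3*c^2 + 2.94*c - 1.05)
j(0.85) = -1.65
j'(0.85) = 2.76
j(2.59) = -0.44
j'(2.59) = 0.18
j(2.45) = -0.46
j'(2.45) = 0.20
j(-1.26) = 2.35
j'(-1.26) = 18.79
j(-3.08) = 0.36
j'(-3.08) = 0.13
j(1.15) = -1.10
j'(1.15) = 1.21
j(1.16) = -1.09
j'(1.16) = 1.18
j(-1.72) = 0.76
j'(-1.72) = 0.77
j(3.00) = -0.37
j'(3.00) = 0.13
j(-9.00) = 0.12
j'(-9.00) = 0.01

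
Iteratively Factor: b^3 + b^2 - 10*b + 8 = (b - 2)*(b^2 + 3*b - 4) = (b - 2)*(b - 1)*(b + 4)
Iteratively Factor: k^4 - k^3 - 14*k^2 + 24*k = (k)*(k^3 - k^2 - 14*k + 24) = k*(k + 4)*(k^2 - 5*k + 6) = k*(k - 2)*(k + 4)*(k - 3)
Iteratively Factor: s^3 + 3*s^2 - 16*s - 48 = (s + 3)*(s^2 - 16) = (s - 4)*(s + 3)*(s + 4)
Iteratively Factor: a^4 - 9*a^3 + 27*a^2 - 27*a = (a - 3)*(a^3 - 6*a^2 + 9*a) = a*(a - 3)*(a^2 - 6*a + 9) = a*(a - 3)^2*(a - 3)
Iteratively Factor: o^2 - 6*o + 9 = (o - 3)*(o - 3)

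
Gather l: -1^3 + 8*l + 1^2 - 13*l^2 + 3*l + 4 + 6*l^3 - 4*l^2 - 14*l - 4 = 6*l^3 - 17*l^2 - 3*l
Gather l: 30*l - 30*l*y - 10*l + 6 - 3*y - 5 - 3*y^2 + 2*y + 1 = l*(20 - 30*y) - 3*y^2 - y + 2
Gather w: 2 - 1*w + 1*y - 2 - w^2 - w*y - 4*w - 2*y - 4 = -w^2 + w*(-y - 5) - y - 4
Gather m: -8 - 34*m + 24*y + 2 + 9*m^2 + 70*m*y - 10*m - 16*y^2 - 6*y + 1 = 9*m^2 + m*(70*y - 44) - 16*y^2 + 18*y - 5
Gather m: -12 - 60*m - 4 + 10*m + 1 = -50*m - 15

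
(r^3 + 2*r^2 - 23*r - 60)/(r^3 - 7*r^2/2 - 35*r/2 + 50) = 2*(r + 3)/(2*r - 5)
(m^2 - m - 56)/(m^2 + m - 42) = (m - 8)/(m - 6)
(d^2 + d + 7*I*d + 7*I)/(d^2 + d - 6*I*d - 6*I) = (d + 7*I)/(d - 6*I)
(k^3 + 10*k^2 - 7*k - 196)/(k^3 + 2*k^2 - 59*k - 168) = (k^2 + 3*k - 28)/(k^2 - 5*k - 24)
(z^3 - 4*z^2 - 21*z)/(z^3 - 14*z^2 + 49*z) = (z + 3)/(z - 7)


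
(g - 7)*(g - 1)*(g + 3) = g^3 - 5*g^2 - 17*g + 21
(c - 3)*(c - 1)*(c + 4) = c^3 - 13*c + 12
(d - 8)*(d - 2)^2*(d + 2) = d^4 - 10*d^3 + 12*d^2 + 40*d - 64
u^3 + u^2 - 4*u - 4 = (u - 2)*(u + 1)*(u + 2)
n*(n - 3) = n^2 - 3*n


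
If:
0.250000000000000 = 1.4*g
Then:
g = 0.18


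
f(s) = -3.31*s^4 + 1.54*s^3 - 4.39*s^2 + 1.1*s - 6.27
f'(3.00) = -341.14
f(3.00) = -269.01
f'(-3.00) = 426.50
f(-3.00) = -358.77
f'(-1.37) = 55.84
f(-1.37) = -31.64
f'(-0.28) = 4.21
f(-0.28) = -6.98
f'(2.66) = -238.76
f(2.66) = -171.13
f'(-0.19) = 3.03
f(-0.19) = -6.65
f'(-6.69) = 4230.91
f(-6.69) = -7301.50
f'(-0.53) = 9.02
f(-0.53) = -8.58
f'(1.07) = -19.22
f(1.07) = -12.57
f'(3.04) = -354.87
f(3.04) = -282.93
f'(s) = -13.24*s^3 + 4.62*s^2 - 8.78*s + 1.1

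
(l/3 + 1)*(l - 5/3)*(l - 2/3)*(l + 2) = l^4/3 + 8*l^3/9 - 41*l^2/27 - 76*l/27 + 20/9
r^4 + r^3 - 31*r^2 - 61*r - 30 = (r - 6)*(r + 1)^2*(r + 5)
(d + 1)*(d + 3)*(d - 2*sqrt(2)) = d^3 - 2*sqrt(2)*d^2 + 4*d^2 - 8*sqrt(2)*d + 3*d - 6*sqrt(2)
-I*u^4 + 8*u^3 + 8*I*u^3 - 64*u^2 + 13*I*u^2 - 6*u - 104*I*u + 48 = (u - 8)*(u + I)*(u + 6*I)*(-I*u + 1)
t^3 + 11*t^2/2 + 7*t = t*(t + 2)*(t + 7/2)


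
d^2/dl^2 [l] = 0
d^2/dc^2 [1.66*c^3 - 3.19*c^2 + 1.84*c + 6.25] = 9.96*c - 6.38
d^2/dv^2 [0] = 0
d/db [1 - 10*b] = -10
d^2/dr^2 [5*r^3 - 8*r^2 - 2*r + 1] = 30*r - 16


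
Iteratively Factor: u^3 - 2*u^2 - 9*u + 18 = (u + 3)*(u^2 - 5*u + 6) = (u - 2)*(u + 3)*(u - 3)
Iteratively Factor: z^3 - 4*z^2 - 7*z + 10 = (z + 2)*(z^2 - 6*z + 5) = (z - 5)*(z + 2)*(z - 1)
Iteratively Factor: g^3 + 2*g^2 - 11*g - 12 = (g + 4)*(g^2 - 2*g - 3) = (g - 3)*(g + 4)*(g + 1)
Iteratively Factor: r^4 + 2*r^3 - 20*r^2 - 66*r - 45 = (r + 3)*(r^3 - r^2 - 17*r - 15) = (r + 1)*(r + 3)*(r^2 - 2*r - 15) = (r - 5)*(r + 1)*(r + 3)*(r + 3)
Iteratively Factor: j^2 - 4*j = (j - 4)*(j)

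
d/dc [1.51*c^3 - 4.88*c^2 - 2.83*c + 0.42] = 4.53*c^2 - 9.76*c - 2.83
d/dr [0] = 0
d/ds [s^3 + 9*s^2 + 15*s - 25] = 3*s^2 + 18*s + 15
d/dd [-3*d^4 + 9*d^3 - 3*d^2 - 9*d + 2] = -12*d^3 + 27*d^2 - 6*d - 9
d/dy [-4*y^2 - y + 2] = -8*y - 1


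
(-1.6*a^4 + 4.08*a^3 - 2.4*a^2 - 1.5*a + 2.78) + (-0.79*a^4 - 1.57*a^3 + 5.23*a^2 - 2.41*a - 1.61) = -2.39*a^4 + 2.51*a^3 + 2.83*a^2 - 3.91*a + 1.17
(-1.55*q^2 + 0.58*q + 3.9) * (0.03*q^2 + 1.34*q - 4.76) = -0.0465*q^4 - 2.0596*q^3 + 8.2722*q^2 + 2.4652*q - 18.564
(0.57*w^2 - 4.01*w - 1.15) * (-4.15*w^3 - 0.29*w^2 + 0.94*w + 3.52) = -2.3655*w^5 + 16.4762*w^4 + 6.4712*w^3 - 1.4295*w^2 - 15.1962*w - 4.048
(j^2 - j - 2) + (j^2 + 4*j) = 2*j^2 + 3*j - 2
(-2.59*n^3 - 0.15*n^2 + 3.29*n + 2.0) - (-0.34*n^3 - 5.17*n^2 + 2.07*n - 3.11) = -2.25*n^3 + 5.02*n^2 + 1.22*n + 5.11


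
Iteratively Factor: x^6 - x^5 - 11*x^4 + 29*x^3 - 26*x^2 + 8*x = (x - 2)*(x^5 + x^4 - 9*x^3 + 11*x^2 - 4*x) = (x - 2)*(x - 1)*(x^4 + 2*x^3 - 7*x^2 + 4*x) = (x - 2)*(x - 1)^2*(x^3 + 3*x^2 - 4*x) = (x - 2)*(x - 1)^2*(x + 4)*(x^2 - x) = (x - 2)*(x - 1)^3*(x + 4)*(x)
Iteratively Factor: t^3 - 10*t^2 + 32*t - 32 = (t - 2)*(t^2 - 8*t + 16) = (t - 4)*(t - 2)*(t - 4)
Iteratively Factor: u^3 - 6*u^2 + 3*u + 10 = (u - 2)*(u^2 - 4*u - 5) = (u - 5)*(u - 2)*(u + 1)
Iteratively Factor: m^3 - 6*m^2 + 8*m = (m - 2)*(m^2 - 4*m) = m*(m - 2)*(m - 4)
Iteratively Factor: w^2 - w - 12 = (w + 3)*(w - 4)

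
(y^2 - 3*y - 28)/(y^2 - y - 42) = (y + 4)/(y + 6)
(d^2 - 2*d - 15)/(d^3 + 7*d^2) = (d^2 - 2*d - 15)/(d^2*(d + 7))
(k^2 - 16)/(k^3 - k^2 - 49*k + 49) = (k^2 - 16)/(k^3 - k^2 - 49*k + 49)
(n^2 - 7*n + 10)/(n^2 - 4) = (n - 5)/(n + 2)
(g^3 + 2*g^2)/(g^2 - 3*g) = g*(g + 2)/(g - 3)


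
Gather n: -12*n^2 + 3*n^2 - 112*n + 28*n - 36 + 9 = -9*n^2 - 84*n - 27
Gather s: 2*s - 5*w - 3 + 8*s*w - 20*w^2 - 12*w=s*(8*w + 2) - 20*w^2 - 17*w - 3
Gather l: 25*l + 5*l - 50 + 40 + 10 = 30*l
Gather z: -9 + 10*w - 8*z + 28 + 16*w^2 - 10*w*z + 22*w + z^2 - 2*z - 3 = 16*w^2 + 32*w + z^2 + z*(-10*w - 10) + 16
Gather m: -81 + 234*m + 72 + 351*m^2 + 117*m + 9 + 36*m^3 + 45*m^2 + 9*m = 36*m^3 + 396*m^2 + 360*m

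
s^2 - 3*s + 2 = (s - 2)*(s - 1)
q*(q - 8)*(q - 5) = q^3 - 13*q^2 + 40*q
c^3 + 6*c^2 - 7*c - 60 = (c - 3)*(c + 4)*(c + 5)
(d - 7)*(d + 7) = d^2 - 49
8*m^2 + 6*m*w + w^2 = (2*m + w)*(4*m + w)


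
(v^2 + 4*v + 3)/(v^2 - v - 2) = (v + 3)/(v - 2)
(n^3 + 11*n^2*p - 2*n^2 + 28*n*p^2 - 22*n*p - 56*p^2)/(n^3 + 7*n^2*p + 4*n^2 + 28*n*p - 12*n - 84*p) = (n + 4*p)/(n + 6)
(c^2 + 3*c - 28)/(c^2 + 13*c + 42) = (c - 4)/(c + 6)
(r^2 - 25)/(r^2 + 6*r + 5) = (r - 5)/(r + 1)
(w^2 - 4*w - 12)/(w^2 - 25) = (w^2 - 4*w - 12)/(w^2 - 25)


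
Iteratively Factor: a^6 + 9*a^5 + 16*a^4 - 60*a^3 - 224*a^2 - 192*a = (a + 4)*(a^5 + 5*a^4 - 4*a^3 - 44*a^2 - 48*a) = (a + 2)*(a + 4)*(a^4 + 3*a^3 - 10*a^2 - 24*a) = (a + 2)*(a + 4)^2*(a^3 - a^2 - 6*a) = (a + 2)^2*(a + 4)^2*(a^2 - 3*a) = (a - 3)*(a + 2)^2*(a + 4)^2*(a)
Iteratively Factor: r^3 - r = (r + 1)*(r^2 - r) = (r - 1)*(r + 1)*(r)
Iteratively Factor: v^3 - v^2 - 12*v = (v - 4)*(v^2 + 3*v) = (v - 4)*(v + 3)*(v)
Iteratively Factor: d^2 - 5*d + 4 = (d - 1)*(d - 4)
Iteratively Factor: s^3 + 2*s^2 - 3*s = (s + 3)*(s^2 - s) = s*(s + 3)*(s - 1)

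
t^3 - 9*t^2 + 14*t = t*(t - 7)*(t - 2)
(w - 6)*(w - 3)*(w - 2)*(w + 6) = w^4 - 5*w^3 - 30*w^2 + 180*w - 216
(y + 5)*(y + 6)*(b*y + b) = b*y^3 + 12*b*y^2 + 41*b*y + 30*b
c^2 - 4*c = c*(c - 4)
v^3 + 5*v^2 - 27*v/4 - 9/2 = (v - 3/2)*(v + 1/2)*(v + 6)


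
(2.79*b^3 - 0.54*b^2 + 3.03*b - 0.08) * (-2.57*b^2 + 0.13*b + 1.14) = -7.1703*b^5 + 1.7505*b^4 - 4.6767*b^3 - 0.0161000000000001*b^2 + 3.4438*b - 0.0912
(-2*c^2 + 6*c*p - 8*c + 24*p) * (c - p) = -2*c^3 + 8*c^2*p - 8*c^2 - 6*c*p^2 + 32*c*p - 24*p^2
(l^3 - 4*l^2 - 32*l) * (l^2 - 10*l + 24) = l^5 - 14*l^4 + 32*l^3 + 224*l^2 - 768*l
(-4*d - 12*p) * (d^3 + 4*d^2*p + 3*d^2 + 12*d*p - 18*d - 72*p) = -4*d^4 - 28*d^3*p - 12*d^3 - 48*d^2*p^2 - 84*d^2*p + 72*d^2 - 144*d*p^2 + 504*d*p + 864*p^2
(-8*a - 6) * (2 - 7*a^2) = 56*a^3 + 42*a^2 - 16*a - 12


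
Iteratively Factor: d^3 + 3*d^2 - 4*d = (d - 1)*(d^2 + 4*d) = (d - 1)*(d + 4)*(d)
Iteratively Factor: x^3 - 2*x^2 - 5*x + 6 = (x + 2)*(x^2 - 4*x + 3) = (x - 3)*(x + 2)*(x - 1)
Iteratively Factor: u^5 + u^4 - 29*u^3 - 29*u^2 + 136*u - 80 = (u + 4)*(u^4 - 3*u^3 - 17*u^2 + 39*u - 20) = (u + 4)^2*(u^3 - 7*u^2 + 11*u - 5) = (u - 1)*(u + 4)^2*(u^2 - 6*u + 5) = (u - 1)^2*(u + 4)^2*(u - 5)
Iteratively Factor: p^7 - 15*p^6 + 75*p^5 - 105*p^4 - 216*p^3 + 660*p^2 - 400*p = (p)*(p^6 - 15*p^5 + 75*p^4 - 105*p^3 - 216*p^2 + 660*p - 400) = p*(p - 5)*(p^5 - 10*p^4 + 25*p^3 + 20*p^2 - 116*p + 80) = p*(p - 5)*(p - 2)*(p^4 - 8*p^3 + 9*p^2 + 38*p - 40) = p*(p - 5)^2*(p - 2)*(p^3 - 3*p^2 - 6*p + 8) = p*(p - 5)^2*(p - 2)*(p + 2)*(p^2 - 5*p + 4) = p*(p - 5)^2*(p - 4)*(p - 2)*(p + 2)*(p - 1)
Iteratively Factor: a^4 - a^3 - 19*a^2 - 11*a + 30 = (a - 1)*(a^3 - 19*a - 30) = (a - 1)*(a + 2)*(a^2 - 2*a - 15) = (a - 5)*(a - 1)*(a + 2)*(a + 3)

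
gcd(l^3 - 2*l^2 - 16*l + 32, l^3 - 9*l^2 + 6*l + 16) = l - 2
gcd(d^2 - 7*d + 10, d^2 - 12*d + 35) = d - 5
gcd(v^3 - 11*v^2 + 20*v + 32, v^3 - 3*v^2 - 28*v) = 1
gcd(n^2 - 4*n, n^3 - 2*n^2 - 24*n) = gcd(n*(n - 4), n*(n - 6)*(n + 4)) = n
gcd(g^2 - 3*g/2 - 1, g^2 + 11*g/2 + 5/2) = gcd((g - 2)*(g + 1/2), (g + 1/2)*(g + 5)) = g + 1/2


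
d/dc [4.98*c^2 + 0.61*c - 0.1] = 9.96*c + 0.61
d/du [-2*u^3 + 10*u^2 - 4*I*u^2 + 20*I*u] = -6*u^2 + u*(20 - 8*I) + 20*I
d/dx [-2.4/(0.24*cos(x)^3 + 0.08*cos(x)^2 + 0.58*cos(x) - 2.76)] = (1.728*sin(x)^2 - 0.384*cos(x) - 3.12)*sin(x)/(0.24*cos(x)^3 + 0.08*cos(x)^2 + 0.58*cos(x) - 2.76)^2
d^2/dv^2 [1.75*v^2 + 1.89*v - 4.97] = 3.50000000000000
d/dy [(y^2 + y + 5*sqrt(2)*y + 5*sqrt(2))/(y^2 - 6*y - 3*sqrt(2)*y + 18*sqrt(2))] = (-8*sqrt(2)*y^2 - 7*y^2 + 26*sqrt(2)*y + 48*sqrt(2) + 210)/(y^4 - 12*y^3 - 6*sqrt(2)*y^3 + 54*y^2 + 72*sqrt(2)*y^2 - 216*sqrt(2)*y - 216*y + 648)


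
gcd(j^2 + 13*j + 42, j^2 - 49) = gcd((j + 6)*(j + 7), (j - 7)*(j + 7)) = j + 7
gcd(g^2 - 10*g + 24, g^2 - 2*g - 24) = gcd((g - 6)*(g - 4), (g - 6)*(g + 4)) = g - 6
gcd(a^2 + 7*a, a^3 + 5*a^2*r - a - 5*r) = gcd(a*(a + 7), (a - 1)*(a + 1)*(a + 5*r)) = 1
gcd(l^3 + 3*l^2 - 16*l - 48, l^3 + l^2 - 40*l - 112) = l + 4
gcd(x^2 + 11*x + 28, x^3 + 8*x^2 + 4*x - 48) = x + 4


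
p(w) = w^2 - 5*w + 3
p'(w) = 2*w - 5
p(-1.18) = 10.29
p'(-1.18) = -7.36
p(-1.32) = 11.34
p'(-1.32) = -7.64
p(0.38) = 1.24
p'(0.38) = -4.24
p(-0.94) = 8.58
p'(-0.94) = -6.88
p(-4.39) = 44.22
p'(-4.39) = -13.78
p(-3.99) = 38.87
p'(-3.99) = -12.98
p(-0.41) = 5.22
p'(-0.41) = -5.82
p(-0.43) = 5.33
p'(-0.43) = -5.86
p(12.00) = 87.00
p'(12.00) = 19.00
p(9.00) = 39.00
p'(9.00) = 13.00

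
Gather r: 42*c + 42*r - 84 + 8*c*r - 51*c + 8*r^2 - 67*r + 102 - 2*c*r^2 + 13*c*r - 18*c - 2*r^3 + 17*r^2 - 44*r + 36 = -27*c - 2*r^3 + r^2*(25 - 2*c) + r*(21*c - 69) + 54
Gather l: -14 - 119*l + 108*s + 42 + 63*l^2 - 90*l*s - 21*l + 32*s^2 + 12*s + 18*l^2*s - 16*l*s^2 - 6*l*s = l^2*(18*s + 63) + l*(-16*s^2 - 96*s - 140) + 32*s^2 + 120*s + 28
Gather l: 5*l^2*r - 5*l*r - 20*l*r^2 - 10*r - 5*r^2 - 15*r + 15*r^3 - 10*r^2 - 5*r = 5*l^2*r + l*(-20*r^2 - 5*r) + 15*r^3 - 15*r^2 - 30*r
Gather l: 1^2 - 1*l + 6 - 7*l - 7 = -8*l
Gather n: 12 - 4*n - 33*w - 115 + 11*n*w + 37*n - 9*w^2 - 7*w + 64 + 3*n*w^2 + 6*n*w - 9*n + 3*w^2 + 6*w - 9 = n*(3*w^2 + 17*w + 24) - 6*w^2 - 34*w - 48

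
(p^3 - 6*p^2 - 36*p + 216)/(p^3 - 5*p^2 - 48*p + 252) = (p + 6)/(p + 7)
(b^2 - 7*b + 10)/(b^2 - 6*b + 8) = (b - 5)/(b - 4)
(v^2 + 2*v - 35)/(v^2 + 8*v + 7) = (v - 5)/(v + 1)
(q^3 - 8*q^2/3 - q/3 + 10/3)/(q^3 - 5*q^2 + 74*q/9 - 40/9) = 3*(q + 1)/(3*q - 4)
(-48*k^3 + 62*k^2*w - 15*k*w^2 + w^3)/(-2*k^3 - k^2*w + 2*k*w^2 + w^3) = (48*k^2 - 14*k*w + w^2)/(2*k^2 + 3*k*w + w^2)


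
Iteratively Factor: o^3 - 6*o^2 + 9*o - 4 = (o - 1)*(o^2 - 5*o + 4) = (o - 4)*(o - 1)*(o - 1)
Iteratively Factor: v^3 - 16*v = (v + 4)*(v^2 - 4*v) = (v - 4)*(v + 4)*(v)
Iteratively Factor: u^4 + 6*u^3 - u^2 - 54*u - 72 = (u + 4)*(u^3 + 2*u^2 - 9*u - 18) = (u - 3)*(u + 4)*(u^2 + 5*u + 6) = (u - 3)*(u + 2)*(u + 4)*(u + 3)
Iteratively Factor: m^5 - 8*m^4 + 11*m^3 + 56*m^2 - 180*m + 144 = (m - 3)*(m^4 - 5*m^3 - 4*m^2 + 44*m - 48) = (m - 3)*(m - 2)*(m^3 - 3*m^2 - 10*m + 24) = (m - 3)*(m - 2)*(m + 3)*(m^2 - 6*m + 8) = (m - 4)*(m - 3)*(m - 2)*(m + 3)*(m - 2)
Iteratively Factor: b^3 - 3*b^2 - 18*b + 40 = (b - 5)*(b^2 + 2*b - 8) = (b - 5)*(b - 2)*(b + 4)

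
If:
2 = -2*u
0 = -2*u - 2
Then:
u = -1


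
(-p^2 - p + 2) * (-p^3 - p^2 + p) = p^5 + 2*p^4 - 2*p^3 - 3*p^2 + 2*p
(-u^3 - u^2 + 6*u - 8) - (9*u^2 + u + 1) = -u^3 - 10*u^2 + 5*u - 9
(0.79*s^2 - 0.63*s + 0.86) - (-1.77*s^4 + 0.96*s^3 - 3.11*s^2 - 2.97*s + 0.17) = 1.77*s^4 - 0.96*s^3 + 3.9*s^2 + 2.34*s + 0.69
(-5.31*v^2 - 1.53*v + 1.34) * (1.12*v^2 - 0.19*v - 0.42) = -5.9472*v^4 - 0.7047*v^3 + 4.0217*v^2 + 0.388*v - 0.5628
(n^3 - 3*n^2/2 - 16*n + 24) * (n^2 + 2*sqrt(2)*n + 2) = n^5 - 3*n^4/2 + 2*sqrt(2)*n^4 - 14*n^3 - 3*sqrt(2)*n^3 - 32*sqrt(2)*n^2 + 21*n^2 - 32*n + 48*sqrt(2)*n + 48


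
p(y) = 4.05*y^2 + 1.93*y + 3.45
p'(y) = 8.1*y + 1.93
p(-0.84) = 4.69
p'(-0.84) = -4.87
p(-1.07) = 6.02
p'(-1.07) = -6.74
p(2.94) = 44.13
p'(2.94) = 25.74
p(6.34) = 178.48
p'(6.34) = 53.28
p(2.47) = 32.93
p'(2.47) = 21.94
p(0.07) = 3.60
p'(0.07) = 2.50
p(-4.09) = 63.31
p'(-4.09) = -31.20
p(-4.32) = 70.70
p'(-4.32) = -33.06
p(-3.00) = 34.11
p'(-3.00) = -22.37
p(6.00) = 160.83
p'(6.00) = 50.53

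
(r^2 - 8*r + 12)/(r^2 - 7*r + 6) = (r - 2)/(r - 1)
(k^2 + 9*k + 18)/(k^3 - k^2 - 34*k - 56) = (k^2 + 9*k + 18)/(k^3 - k^2 - 34*k - 56)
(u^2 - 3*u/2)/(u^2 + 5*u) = (u - 3/2)/(u + 5)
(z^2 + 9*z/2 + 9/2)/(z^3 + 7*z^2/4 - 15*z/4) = 2*(2*z + 3)/(z*(4*z - 5))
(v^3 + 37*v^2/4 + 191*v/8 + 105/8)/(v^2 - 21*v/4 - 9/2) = (2*v^2 + 17*v + 35)/(2*(v - 6))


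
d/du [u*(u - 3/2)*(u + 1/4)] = 3*u^2 - 5*u/2 - 3/8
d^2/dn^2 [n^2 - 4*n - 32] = 2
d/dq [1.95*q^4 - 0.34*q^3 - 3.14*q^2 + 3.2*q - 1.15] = 7.8*q^3 - 1.02*q^2 - 6.28*q + 3.2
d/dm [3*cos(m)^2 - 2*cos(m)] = 2*(1 - 3*cos(m))*sin(m)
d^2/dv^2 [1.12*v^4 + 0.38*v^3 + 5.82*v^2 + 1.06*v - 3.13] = 13.44*v^2 + 2.28*v + 11.64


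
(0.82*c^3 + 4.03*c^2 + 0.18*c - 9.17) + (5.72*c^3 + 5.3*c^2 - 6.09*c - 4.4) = 6.54*c^3 + 9.33*c^2 - 5.91*c - 13.57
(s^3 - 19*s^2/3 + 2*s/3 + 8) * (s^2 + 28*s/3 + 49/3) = s^5 + 3*s^4 - 379*s^3/9 - 803*s^2/9 + 770*s/9 + 392/3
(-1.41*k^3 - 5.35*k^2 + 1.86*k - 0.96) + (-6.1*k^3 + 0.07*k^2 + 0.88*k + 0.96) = -7.51*k^3 - 5.28*k^2 + 2.74*k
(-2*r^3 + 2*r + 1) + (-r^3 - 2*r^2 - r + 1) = -3*r^3 - 2*r^2 + r + 2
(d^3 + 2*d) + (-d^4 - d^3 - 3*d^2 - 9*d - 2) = -d^4 - 3*d^2 - 7*d - 2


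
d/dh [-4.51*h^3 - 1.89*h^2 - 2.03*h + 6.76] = -13.53*h^2 - 3.78*h - 2.03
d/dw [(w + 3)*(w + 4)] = 2*w + 7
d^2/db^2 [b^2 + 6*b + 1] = 2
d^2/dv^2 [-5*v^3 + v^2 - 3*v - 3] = 2 - 30*v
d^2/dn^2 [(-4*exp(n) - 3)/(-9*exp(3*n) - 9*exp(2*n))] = (16*exp(3*n) + 39*exp(2*n) + 37*exp(n) + 12)*exp(-2*n)/(9*(exp(3*n) + 3*exp(2*n) + 3*exp(n) + 1))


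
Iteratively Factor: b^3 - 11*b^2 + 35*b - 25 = (b - 5)*(b^2 - 6*b + 5) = (b - 5)^2*(b - 1)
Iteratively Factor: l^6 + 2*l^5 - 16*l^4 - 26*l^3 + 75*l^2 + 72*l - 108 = (l - 1)*(l^5 + 3*l^4 - 13*l^3 - 39*l^2 + 36*l + 108) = (l - 1)*(l + 3)*(l^4 - 13*l^2 + 36) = (l - 2)*(l - 1)*(l + 3)*(l^3 + 2*l^2 - 9*l - 18) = (l - 2)*(l - 1)*(l + 2)*(l + 3)*(l^2 - 9) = (l - 3)*(l - 2)*(l - 1)*(l + 2)*(l + 3)*(l + 3)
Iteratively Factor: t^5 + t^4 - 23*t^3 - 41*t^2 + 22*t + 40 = (t + 2)*(t^4 - t^3 - 21*t^2 + t + 20) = (t + 1)*(t + 2)*(t^3 - 2*t^2 - 19*t + 20) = (t - 1)*(t + 1)*(t + 2)*(t^2 - t - 20) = (t - 5)*(t - 1)*(t + 1)*(t + 2)*(t + 4)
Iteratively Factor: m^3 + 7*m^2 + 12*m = (m + 3)*(m^2 + 4*m) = m*(m + 3)*(m + 4)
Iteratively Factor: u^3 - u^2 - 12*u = (u + 3)*(u^2 - 4*u) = u*(u + 3)*(u - 4)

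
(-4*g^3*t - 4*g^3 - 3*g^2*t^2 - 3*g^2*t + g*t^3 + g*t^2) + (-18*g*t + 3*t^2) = -4*g^3*t - 4*g^3 - 3*g^2*t^2 - 3*g^2*t + g*t^3 + g*t^2 - 18*g*t + 3*t^2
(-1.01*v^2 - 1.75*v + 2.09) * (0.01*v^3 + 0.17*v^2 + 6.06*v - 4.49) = -0.0101*v^5 - 0.1892*v^4 - 6.3972*v^3 - 5.7148*v^2 + 20.5229*v - 9.3841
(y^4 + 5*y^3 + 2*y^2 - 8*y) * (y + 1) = y^5 + 6*y^4 + 7*y^3 - 6*y^2 - 8*y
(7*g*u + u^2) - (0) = 7*g*u + u^2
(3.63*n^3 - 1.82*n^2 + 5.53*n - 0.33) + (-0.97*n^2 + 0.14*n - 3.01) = 3.63*n^3 - 2.79*n^2 + 5.67*n - 3.34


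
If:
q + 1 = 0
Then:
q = -1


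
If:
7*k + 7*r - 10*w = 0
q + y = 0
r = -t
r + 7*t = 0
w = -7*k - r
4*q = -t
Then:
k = 0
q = 0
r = 0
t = 0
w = 0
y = 0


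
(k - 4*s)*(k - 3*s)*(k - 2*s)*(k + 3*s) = k^4 - 6*k^3*s - k^2*s^2 + 54*k*s^3 - 72*s^4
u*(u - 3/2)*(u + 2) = u^3 + u^2/2 - 3*u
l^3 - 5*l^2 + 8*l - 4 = (l - 2)^2*(l - 1)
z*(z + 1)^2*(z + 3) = z^4 + 5*z^3 + 7*z^2 + 3*z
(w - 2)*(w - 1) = w^2 - 3*w + 2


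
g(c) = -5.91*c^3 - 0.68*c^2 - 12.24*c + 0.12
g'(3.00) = -175.89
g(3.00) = -202.29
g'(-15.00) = -3981.09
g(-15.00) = 19976.97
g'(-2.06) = -84.68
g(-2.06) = 74.11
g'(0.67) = -21.11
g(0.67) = -10.16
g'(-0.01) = -12.23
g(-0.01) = 0.24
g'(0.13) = -12.72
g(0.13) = -1.50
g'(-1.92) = -74.99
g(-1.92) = 62.94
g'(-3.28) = -198.53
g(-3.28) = 241.50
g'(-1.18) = -35.32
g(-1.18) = 23.33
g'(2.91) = -166.34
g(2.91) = -186.89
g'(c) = -17.73*c^2 - 1.36*c - 12.24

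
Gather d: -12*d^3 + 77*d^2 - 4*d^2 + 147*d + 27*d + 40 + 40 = -12*d^3 + 73*d^2 + 174*d + 80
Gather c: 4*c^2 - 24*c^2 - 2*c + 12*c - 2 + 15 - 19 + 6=-20*c^2 + 10*c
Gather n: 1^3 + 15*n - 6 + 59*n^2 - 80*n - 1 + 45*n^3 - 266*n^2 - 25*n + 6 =45*n^3 - 207*n^2 - 90*n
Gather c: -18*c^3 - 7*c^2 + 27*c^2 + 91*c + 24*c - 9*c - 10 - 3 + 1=-18*c^3 + 20*c^2 + 106*c - 12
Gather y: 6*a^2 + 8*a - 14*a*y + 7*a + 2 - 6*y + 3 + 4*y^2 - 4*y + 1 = 6*a^2 + 15*a + 4*y^2 + y*(-14*a - 10) + 6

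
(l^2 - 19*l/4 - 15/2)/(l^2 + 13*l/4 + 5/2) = (l - 6)/(l + 2)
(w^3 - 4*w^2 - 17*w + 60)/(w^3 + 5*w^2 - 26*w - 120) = (w - 3)/(w + 6)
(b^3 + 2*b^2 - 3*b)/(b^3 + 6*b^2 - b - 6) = b*(b + 3)/(b^2 + 7*b + 6)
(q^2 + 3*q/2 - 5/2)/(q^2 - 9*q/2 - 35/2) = (q - 1)/(q - 7)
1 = 1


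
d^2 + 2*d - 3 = (d - 1)*(d + 3)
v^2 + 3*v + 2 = (v + 1)*(v + 2)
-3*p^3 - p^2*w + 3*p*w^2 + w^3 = (-p + w)*(p + w)*(3*p + w)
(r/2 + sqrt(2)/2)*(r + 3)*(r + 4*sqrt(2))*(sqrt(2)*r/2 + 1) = sqrt(2)*r^4/4 + 3*sqrt(2)*r^3/4 + 3*r^3 + 9*sqrt(2)*r^2/2 + 9*r^2 + 4*r + 27*sqrt(2)*r/2 + 12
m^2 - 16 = (m - 4)*(m + 4)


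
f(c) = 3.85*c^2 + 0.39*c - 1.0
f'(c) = 7.7*c + 0.39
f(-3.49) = 44.53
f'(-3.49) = -26.48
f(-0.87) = 1.57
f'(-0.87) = -6.31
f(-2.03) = 14.07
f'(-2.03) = -15.24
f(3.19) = 39.42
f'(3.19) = 24.95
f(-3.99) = 58.74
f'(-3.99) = -30.33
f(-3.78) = 52.54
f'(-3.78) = -28.72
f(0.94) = 2.77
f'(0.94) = 7.63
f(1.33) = 6.33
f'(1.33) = 10.63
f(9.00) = 314.36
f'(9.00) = 69.69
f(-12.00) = 548.72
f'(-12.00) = -92.01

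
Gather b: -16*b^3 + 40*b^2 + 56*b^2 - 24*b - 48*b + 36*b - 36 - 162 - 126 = -16*b^3 + 96*b^2 - 36*b - 324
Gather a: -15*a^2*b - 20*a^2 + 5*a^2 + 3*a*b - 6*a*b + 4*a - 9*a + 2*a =a^2*(-15*b - 15) + a*(-3*b - 3)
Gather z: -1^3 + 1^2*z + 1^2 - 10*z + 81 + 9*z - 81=0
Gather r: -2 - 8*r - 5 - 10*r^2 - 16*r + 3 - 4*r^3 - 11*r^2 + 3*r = -4*r^3 - 21*r^2 - 21*r - 4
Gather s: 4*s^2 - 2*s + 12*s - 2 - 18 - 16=4*s^2 + 10*s - 36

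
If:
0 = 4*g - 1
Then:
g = 1/4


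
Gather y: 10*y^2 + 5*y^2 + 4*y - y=15*y^2 + 3*y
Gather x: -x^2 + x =-x^2 + x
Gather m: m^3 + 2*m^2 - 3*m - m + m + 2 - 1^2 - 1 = m^3 + 2*m^2 - 3*m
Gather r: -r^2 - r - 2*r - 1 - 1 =-r^2 - 3*r - 2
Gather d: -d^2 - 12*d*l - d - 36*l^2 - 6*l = -d^2 + d*(-12*l - 1) - 36*l^2 - 6*l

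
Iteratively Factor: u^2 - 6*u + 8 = (u - 2)*(u - 4)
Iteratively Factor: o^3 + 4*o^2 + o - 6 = (o + 2)*(o^2 + 2*o - 3) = (o - 1)*(o + 2)*(o + 3)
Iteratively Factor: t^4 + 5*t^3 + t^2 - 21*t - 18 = (t - 2)*(t^3 + 7*t^2 + 15*t + 9) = (t - 2)*(t + 1)*(t^2 + 6*t + 9) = (t - 2)*(t + 1)*(t + 3)*(t + 3)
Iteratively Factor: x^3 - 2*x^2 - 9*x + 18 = (x - 2)*(x^2 - 9) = (x - 3)*(x - 2)*(x + 3)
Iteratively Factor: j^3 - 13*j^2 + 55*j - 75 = (j - 5)*(j^2 - 8*j + 15) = (j - 5)^2*(j - 3)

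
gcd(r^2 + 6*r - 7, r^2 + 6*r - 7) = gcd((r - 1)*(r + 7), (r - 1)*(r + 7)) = r^2 + 6*r - 7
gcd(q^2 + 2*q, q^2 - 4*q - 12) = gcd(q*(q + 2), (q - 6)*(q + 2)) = q + 2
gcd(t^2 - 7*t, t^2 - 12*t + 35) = t - 7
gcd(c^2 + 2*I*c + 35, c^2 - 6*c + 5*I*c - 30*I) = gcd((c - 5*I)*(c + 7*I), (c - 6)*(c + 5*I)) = 1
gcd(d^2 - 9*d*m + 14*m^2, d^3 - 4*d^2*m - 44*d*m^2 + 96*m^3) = d - 2*m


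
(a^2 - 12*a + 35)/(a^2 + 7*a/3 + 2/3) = 3*(a^2 - 12*a + 35)/(3*a^2 + 7*a + 2)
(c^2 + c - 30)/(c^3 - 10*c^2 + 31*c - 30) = (c + 6)/(c^2 - 5*c + 6)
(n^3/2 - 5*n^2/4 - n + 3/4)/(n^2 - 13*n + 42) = (2*n^3 - 5*n^2 - 4*n + 3)/(4*(n^2 - 13*n + 42))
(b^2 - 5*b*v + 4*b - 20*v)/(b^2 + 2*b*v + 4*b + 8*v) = (b - 5*v)/(b + 2*v)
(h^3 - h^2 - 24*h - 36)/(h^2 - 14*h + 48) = (h^2 + 5*h + 6)/(h - 8)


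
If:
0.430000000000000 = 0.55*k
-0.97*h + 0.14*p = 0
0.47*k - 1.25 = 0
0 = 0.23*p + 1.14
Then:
No Solution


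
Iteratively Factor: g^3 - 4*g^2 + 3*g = (g - 1)*(g^2 - 3*g) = (g - 3)*(g - 1)*(g)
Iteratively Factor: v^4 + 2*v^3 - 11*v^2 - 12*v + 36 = (v + 3)*(v^3 - v^2 - 8*v + 12) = (v - 2)*(v + 3)*(v^2 + v - 6) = (v - 2)^2*(v + 3)*(v + 3)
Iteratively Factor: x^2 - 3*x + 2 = (x - 1)*(x - 2)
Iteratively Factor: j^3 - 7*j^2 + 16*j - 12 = (j - 3)*(j^2 - 4*j + 4) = (j - 3)*(j - 2)*(j - 2)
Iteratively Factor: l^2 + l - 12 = (l - 3)*(l + 4)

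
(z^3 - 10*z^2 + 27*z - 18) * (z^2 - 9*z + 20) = z^5 - 19*z^4 + 137*z^3 - 461*z^2 + 702*z - 360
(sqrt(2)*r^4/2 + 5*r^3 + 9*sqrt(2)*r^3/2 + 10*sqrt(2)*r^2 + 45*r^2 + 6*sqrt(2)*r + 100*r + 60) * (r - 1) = sqrt(2)*r^5/2 + 5*r^4 + 4*sqrt(2)*r^4 + 11*sqrt(2)*r^3/2 + 40*r^3 - 4*sqrt(2)*r^2 + 55*r^2 - 40*r - 6*sqrt(2)*r - 60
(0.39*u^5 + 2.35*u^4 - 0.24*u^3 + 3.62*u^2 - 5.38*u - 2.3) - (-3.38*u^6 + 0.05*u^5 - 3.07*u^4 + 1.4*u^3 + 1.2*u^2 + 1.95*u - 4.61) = 3.38*u^6 + 0.34*u^5 + 5.42*u^4 - 1.64*u^3 + 2.42*u^2 - 7.33*u + 2.31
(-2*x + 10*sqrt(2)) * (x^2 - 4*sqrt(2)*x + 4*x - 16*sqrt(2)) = -2*x^3 - 8*x^2 + 18*sqrt(2)*x^2 - 80*x + 72*sqrt(2)*x - 320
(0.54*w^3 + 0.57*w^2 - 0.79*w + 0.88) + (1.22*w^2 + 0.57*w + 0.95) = 0.54*w^3 + 1.79*w^2 - 0.22*w + 1.83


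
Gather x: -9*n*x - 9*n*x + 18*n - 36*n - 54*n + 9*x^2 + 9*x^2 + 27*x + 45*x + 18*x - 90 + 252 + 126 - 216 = -72*n + 18*x^2 + x*(90 - 18*n) + 72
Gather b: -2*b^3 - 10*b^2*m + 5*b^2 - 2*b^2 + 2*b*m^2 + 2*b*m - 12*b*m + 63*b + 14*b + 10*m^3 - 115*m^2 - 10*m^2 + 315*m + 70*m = -2*b^3 + b^2*(3 - 10*m) + b*(2*m^2 - 10*m + 77) + 10*m^3 - 125*m^2 + 385*m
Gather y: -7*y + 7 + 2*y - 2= 5 - 5*y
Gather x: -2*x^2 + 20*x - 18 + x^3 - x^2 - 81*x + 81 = x^3 - 3*x^2 - 61*x + 63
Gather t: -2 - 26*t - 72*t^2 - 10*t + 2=-72*t^2 - 36*t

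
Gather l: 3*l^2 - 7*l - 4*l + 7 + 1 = 3*l^2 - 11*l + 8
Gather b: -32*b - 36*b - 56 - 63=-68*b - 119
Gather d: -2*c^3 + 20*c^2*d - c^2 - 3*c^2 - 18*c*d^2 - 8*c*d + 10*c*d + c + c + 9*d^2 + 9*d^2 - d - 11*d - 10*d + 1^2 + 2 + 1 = -2*c^3 - 4*c^2 + 2*c + d^2*(18 - 18*c) + d*(20*c^2 + 2*c - 22) + 4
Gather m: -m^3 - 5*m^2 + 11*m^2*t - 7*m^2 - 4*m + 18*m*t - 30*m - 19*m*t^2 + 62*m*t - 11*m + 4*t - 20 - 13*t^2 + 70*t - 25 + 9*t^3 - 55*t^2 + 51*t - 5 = -m^3 + m^2*(11*t - 12) + m*(-19*t^2 + 80*t - 45) + 9*t^3 - 68*t^2 + 125*t - 50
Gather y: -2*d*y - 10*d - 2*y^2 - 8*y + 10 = -10*d - 2*y^2 + y*(-2*d - 8) + 10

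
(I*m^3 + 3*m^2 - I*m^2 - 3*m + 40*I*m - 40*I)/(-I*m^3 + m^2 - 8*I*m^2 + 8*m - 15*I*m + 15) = (-m^3 + m^2*(1 + 3*I) - m*(40 + 3*I) + 40)/(m^3 + m^2*(8 + I) + m*(15 + 8*I) + 15*I)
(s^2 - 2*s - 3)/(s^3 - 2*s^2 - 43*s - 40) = (s - 3)/(s^2 - 3*s - 40)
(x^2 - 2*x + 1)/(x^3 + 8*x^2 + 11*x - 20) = (x - 1)/(x^2 + 9*x + 20)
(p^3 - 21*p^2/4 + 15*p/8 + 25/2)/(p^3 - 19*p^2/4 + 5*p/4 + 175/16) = 2*(p - 4)/(2*p - 7)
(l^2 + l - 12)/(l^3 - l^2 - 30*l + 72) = (l + 4)/(l^2 + 2*l - 24)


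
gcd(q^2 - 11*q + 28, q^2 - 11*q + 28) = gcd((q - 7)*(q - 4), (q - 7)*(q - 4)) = q^2 - 11*q + 28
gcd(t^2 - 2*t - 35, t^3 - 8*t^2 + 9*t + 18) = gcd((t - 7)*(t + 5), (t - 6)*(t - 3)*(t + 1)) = 1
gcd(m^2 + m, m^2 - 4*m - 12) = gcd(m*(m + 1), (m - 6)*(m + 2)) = 1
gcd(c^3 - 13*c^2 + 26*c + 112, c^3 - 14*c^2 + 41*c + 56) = c^2 - 15*c + 56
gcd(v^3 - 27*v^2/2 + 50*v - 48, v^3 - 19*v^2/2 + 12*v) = v^2 - 19*v/2 + 12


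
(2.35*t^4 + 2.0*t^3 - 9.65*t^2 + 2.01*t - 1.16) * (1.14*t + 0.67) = 2.679*t^5 + 3.8545*t^4 - 9.661*t^3 - 4.1741*t^2 + 0.0243000000000002*t - 0.7772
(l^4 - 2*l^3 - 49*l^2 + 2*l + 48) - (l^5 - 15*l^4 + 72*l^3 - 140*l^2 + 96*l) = -l^5 + 16*l^4 - 74*l^3 + 91*l^2 - 94*l + 48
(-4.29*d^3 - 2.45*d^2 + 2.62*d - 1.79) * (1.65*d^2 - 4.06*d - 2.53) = -7.0785*d^5 + 13.3749*d^4 + 25.1237*d^3 - 7.3922*d^2 + 0.6388*d + 4.5287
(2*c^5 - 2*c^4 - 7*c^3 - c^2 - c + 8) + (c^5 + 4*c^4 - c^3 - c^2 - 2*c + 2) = 3*c^5 + 2*c^4 - 8*c^3 - 2*c^2 - 3*c + 10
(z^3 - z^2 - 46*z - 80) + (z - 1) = z^3 - z^2 - 45*z - 81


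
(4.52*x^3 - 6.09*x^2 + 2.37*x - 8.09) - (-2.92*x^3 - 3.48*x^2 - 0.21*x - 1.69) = 7.44*x^3 - 2.61*x^2 + 2.58*x - 6.4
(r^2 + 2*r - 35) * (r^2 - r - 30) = r^4 + r^3 - 67*r^2 - 25*r + 1050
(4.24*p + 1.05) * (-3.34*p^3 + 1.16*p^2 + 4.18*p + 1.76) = -14.1616*p^4 + 1.4114*p^3 + 18.9412*p^2 + 11.8514*p + 1.848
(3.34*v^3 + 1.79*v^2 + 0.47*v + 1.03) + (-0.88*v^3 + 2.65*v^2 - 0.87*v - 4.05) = 2.46*v^3 + 4.44*v^2 - 0.4*v - 3.02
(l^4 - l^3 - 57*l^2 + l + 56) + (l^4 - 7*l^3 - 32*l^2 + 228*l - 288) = 2*l^4 - 8*l^3 - 89*l^2 + 229*l - 232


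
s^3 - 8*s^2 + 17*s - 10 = (s - 5)*(s - 2)*(s - 1)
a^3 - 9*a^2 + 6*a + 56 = (a - 7)*(a - 4)*(a + 2)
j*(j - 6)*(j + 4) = j^3 - 2*j^2 - 24*j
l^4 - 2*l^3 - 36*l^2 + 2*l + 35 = (l - 7)*(l - 1)*(l + 1)*(l + 5)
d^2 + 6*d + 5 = (d + 1)*(d + 5)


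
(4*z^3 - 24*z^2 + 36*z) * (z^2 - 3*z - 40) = 4*z^5 - 36*z^4 - 52*z^3 + 852*z^2 - 1440*z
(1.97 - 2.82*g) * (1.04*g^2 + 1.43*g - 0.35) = -2.9328*g^3 - 1.9838*g^2 + 3.8041*g - 0.6895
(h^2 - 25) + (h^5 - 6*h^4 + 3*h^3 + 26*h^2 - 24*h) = h^5 - 6*h^4 + 3*h^3 + 27*h^2 - 24*h - 25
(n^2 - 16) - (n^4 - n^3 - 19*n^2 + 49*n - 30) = -n^4 + n^3 + 20*n^2 - 49*n + 14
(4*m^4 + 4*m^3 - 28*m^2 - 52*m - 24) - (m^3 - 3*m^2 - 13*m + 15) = 4*m^4 + 3*m^3 - 25*m^2 - 39*m - 39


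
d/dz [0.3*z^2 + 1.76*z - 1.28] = 0.6*z + 1.76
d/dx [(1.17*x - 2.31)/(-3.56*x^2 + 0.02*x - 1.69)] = (4.1652*x^2 - 16.4472*x - 1.9311)/(12.6736*x^4 - 0.1424*x^3 + 12.0332*x^2 - 0.0676*x + 2.8561)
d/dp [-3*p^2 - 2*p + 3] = -6*p - 2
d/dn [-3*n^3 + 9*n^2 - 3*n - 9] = -9*n^2 + 18*n - 3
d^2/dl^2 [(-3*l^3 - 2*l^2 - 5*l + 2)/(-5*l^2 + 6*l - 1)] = 4*(139*l^3 - 117*l^2 + 57*l - 15)/(125*l^6 - 450*l^5 + 615*l^4 - 396*l^3 + 123*l^2 - 18*l + 1)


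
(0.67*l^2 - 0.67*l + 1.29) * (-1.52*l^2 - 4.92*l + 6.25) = -1.0184*l^4 - 2.278*l^3 + 5.5231*l^2 - 10.5343*l + 8.0625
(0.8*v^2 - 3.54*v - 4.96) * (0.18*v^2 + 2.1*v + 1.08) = 0.144*v^4 + 1.0428*v^3 - 7.4628*v^2 - 14.2392*v - 5.3568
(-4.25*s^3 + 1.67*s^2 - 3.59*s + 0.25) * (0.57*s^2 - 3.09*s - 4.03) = -2.4225*s^5 + 14.0844*s^4 + 9.9209*s^3 + 4.5055*s^2 + 13.6952*s - 1.0075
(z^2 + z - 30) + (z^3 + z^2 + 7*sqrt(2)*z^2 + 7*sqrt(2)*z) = z^3 + 2*z^2 + 7*sqrt(2)*z^2 + z + 7*sqrt(2)*z - 30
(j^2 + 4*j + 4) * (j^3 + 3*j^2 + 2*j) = j^5 + 7*j^4 + 18*j^3 + 20*j^2 + 8*j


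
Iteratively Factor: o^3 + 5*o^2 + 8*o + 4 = (o + 1)*(o^2 + 4*o + 4) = (o + 1)*(o + 2)*(o + 2)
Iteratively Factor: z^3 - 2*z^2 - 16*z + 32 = (z - 4)*(z^2 + 2*z - 8) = (z - 4)*(z - 2)*(z + 4)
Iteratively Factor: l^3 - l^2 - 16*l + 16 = (l - 4)*(l^2 + 3*l - 4) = (l - 4)*(l + 4)*(l - 1)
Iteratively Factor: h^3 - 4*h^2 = (h - 4)*(h^2) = h*(h - 4)*(h)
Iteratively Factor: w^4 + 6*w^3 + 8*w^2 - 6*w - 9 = (w + 3)*(w^3 + 3*w^2 - w - 3) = (w - 1)*(w + 3)*(w^2 + 4*w + 3) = (w - 1)*(w + 1)*(w + 3)*(w + 3)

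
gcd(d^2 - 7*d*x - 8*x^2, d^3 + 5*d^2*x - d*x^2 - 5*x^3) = d + x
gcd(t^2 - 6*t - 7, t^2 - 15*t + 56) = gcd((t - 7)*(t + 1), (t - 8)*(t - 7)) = t - 7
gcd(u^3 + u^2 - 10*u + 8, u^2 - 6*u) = 1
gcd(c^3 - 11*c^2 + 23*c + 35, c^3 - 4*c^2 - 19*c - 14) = c^2 - 6*c - 7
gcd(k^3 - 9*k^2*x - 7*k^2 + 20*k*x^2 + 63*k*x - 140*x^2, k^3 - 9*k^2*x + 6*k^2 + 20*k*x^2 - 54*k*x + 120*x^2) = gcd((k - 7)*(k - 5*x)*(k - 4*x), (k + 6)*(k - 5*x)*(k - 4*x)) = k^2 - 9*k*x + 20*x^2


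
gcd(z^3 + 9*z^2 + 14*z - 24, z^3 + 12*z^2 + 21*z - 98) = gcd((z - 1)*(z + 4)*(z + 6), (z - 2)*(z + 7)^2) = 1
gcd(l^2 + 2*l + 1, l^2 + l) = l + 1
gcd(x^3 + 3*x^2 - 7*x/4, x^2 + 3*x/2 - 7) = x + 7/2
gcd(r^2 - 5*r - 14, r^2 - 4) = r + 2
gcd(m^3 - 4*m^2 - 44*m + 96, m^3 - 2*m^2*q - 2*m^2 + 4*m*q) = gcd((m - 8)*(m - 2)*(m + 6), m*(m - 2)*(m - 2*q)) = m - 2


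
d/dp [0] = 0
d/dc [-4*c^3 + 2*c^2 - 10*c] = -12*c^2 + 4*c - 10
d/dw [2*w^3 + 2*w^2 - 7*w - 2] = 6*w^2 + 4*w - 7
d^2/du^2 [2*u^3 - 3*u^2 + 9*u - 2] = 12*u - 6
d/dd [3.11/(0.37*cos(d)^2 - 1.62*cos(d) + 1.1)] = (2.3014*cos(d) - 5.0382)*sin(d)/(0.37*cos(d)^2 - 1.62*cos(d) + 1.1)^2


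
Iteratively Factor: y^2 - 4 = (y + 2)*(y - 2)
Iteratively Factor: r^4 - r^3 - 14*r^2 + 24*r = (r - 3)*(r^3 + 2*r^2 - 8*r) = (r - 3)*(r - 2)*(r^2 + 4*r) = r*(r - 3)*(r - 2)*(r + 4)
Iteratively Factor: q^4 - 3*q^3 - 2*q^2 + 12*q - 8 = (q - 2)*(q^3 - q^2 - 4*q + 4) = (q - 2)*(q + 2)*(q^2 - 3*q + 2) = (q - 2)^2*(q + 2)*(q - 1)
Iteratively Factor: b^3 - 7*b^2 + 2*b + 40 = (b - 5)*(b^2 - 2*b - 8) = (b - 5)*(b - 4)*(b + 2)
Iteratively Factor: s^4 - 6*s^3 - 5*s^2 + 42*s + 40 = (s - 4)*(s^3 - 2*s^2 - 13*s - 10) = (s - 4)*(s + 2)*(s^2 - 4*s - 5) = (s - 5)*(s - 4)*(s + 2)*(s + 1)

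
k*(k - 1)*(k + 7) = k^3 + 6*k^2 - 7*k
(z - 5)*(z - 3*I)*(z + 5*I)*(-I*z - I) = -I*z^4 + 2*z^3 + 4*I*z^3 - 8*z^2 - 10*I*z^2 - 10*z + 60*I*z + 75*I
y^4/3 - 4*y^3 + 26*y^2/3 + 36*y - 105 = (y/3 + 1)*(y - 7)*(y - 5)*(y - 3)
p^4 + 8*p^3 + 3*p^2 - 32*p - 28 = (p - 2)*(p + 1)*(p + 2)*(p + 7)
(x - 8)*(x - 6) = x^2 - 14*x + 48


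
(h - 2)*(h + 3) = h^2 + h - 6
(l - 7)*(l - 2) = l^2 - 9*l + 14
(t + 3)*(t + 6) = t^2 + 9*t + 18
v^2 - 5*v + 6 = (v - 3)*(v - 2)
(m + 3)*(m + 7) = m^2 + 10*m + 21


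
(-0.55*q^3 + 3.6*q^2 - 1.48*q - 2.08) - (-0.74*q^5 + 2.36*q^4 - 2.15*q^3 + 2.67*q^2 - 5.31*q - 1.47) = 0.74*q^5 - 2.36*q^4 + 1.6*q^3 + 0.93*q^2 + 3.83*q - 0.61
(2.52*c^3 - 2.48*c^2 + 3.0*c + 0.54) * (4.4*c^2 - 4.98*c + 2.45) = 11.088*c^5 - 23.4616*c^4 + 31.7244*c^3 - 18.64*c^2 + 4.6608*c + 1.323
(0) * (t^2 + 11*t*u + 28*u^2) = 0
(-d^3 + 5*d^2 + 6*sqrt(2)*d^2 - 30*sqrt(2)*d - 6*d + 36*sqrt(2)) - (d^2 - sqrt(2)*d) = -d^3 + 4*d^2 + 6*sqrt(2)*d^2 - 29*sqrt(2)*d - 6*d + 36*sqrt(2)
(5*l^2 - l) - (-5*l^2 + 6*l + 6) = 10*l^2 - 7*l - 6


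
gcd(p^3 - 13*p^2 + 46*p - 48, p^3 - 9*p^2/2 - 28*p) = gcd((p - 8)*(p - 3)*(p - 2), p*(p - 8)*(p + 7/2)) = p - 8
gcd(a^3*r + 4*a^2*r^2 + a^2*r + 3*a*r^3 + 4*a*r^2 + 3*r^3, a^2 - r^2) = a + r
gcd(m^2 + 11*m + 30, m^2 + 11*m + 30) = m^2 + 11*m + 30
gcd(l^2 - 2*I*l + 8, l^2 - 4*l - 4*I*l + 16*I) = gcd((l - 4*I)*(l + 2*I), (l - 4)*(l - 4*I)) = l - 4*I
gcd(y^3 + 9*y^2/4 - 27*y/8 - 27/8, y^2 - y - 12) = y + 3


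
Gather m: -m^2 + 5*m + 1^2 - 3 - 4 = -m^2 + 5*m - 6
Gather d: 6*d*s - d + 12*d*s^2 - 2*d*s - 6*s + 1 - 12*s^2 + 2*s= d*(12*s^2 + 4*s - 1) - 12*s^2 - 4*s + 1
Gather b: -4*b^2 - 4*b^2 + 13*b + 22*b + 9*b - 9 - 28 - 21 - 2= -8*b^2 + 44*b - 60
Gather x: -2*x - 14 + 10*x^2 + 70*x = 10*x^2 + 68*x - 14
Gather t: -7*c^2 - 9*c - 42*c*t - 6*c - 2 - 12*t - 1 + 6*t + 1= -7*c^2 - 15*c + t*(-42*c - 6) - 2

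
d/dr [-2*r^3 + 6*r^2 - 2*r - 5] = -6*r^2 + 12*r - 2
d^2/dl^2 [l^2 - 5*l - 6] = 2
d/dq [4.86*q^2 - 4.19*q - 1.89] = 9.72*q - 4.19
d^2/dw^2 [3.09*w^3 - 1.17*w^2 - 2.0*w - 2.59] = 18.54*w - 2.34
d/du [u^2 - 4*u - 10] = 2*u - 4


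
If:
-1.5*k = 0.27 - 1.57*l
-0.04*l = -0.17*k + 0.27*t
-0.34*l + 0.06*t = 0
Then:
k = -0.20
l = -0.02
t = -0.12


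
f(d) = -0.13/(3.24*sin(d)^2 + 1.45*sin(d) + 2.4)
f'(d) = -0.13*(-6.48*sin(d)*cos(d) - 1.45*cos(d))/(3.24*sin(d)^2 + 1.45*sin(d) + 2.4)^2 = (0.8424*sin(d) + 0.1885)*cos(d)/(3.24*sin(d)^2 + 1.45*sin(d) + 2.4)^2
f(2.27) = -0.02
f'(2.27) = -0.02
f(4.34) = -0.03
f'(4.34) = 0.01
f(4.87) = -0.03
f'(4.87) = -0.01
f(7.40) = -0.02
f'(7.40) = 0.01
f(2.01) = -0.02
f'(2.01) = -0.01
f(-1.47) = -0.03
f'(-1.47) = -0.00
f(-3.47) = -0.04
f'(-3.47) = -0.04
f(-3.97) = -0.02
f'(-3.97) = -0.02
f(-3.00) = -0.06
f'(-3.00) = -0.01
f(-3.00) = -0.06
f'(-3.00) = -0.01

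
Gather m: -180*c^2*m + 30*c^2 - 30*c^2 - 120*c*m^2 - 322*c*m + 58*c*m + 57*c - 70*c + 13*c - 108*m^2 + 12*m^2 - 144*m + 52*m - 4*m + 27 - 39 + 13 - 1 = m^2*(-120*c - 96) + m*(-180*c^2 - 264*c - 96)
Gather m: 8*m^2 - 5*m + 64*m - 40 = 8*m^2 + 59*m - 40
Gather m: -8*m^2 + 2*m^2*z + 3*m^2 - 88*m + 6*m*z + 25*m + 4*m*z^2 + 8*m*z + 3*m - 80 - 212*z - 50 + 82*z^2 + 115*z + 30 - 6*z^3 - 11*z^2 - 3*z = m^2*(2*z - 5) + m*(4*z^2 + 14*z - 60) - 6*z^3 + 71*z^2 - 100*z - 100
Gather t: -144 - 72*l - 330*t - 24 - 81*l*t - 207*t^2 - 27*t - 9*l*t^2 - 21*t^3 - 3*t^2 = -72*l - 21*t^3 + t^2*(-9*l - 210) + t*(-81*l - 357) - 168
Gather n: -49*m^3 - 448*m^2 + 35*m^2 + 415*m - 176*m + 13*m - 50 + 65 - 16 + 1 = -49*m^3 - 413*m^2 + 252*m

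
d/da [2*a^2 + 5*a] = 4*a + 5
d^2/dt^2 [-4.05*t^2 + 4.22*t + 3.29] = -8.10000000000000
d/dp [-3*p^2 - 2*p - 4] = -6*p - 2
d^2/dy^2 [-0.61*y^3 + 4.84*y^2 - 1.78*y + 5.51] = 9.68 - 3.66*y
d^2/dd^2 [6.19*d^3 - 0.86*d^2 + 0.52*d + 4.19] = 37.14*d - 1.72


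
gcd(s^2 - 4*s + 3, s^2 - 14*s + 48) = 1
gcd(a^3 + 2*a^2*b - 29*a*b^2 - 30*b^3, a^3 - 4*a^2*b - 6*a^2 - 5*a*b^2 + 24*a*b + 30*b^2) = a^2 - 4*a*b - 5*b^2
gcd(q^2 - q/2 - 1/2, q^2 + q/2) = q + 1/2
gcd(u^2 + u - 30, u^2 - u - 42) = u + 6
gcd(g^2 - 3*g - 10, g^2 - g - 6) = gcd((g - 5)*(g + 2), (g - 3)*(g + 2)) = g + 2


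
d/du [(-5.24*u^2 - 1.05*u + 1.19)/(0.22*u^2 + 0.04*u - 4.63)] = (0.0214*u^2 + 47.9988*u + 4.8139)/(0.0484*u^4 + 0.0176*u^3 - 2.0356*u^2 - 0.3704*u + 21.4369)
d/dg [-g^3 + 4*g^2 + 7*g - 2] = -3*g^2 + 8*g + 7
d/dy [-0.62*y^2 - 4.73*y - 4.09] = -1.24*y - 4.73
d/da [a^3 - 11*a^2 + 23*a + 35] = 3*a^2 - 22*a + 23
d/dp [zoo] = 0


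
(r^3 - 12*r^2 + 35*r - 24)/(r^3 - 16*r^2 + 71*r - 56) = (r - 3)/(r - 7)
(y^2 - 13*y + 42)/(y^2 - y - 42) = (y - 6)/(y + 6)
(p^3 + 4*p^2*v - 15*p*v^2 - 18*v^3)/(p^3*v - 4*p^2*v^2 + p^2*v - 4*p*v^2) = (p^3 + 4*p^2*v - 15*p*v^2 - 18*v^3)/(p*v*(p^2 - 4*p*v + p - 4*v))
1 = 1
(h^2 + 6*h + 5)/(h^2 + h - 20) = (h + 1)/(h - 4)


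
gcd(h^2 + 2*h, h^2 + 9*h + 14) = h + 2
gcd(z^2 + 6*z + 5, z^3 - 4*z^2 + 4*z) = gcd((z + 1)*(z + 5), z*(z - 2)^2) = 1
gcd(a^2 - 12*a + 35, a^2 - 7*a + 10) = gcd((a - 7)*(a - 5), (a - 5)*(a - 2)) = a - 5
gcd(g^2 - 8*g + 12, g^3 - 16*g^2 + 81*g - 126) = g - 6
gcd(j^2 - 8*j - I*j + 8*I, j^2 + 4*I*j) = 1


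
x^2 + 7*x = x*(x + 7)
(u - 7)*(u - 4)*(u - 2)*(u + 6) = u^4 - 7*u^3 - 28*u^2 + 244*u - 336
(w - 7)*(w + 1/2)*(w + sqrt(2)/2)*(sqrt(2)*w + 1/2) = sqrt(2)*w^4 - 13*sqrt(2)*w^3/2 + 3*w^3/2 - 39*w^2/4 - 13*sqrt(2)*w^2/4 - 21*w/4 - 13*sqrt(2)*w/8 - 7*sqrt(2)/8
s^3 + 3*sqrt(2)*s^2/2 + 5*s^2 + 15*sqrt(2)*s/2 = s*(s + 5)*(s + 3*sqrt(2)/2)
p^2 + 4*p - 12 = (p - 2)*(p + 6)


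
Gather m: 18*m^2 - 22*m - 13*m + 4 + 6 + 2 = 18*m^2 - 35*m + 12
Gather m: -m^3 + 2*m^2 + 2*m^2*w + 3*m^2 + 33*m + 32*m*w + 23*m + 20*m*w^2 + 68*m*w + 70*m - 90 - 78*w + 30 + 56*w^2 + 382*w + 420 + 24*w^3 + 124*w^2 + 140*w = -m^3 + m^2*(2*w + 5) + m*(20*w^2 + 100*w + 126) + 24*w^3 + 180*w^2 + 444*w + 360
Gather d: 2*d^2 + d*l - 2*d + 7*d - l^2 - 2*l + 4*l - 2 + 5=2*d^2 + d*(l + 5) - l^2 + 2*l + 3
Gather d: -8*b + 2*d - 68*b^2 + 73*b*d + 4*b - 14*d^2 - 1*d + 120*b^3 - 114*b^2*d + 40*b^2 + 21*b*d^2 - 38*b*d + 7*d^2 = 120*b^3 - 28*b^2 - 4*b + d^2*(21*b - 7) + d*(-114*b^2 + 35*b + 1)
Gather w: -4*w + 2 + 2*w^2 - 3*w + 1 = 2*w^2 - 7*w + 3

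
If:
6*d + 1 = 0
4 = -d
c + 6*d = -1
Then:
No Solution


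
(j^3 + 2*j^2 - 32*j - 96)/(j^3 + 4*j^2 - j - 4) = (j^2 - 2*j - 24)/(j^2 - 1)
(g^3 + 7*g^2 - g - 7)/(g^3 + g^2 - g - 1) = (g + 7)/(g + 1)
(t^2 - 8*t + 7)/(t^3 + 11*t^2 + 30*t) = (t^2 - 8*t + 7)/(t*(t^2 + 11*t + 30))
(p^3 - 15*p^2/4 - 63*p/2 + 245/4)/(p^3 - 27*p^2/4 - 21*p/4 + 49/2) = (p + 5)/(p + 2)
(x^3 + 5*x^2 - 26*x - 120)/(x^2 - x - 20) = x + 6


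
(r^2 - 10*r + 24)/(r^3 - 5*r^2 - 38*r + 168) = (r - 6)/(r^2 - r - 42)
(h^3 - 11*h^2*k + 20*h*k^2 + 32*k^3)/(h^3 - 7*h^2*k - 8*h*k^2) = (h - 4*k)/h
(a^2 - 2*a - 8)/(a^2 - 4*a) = (a + 2)/a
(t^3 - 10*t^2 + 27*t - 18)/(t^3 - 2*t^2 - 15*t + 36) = (t^2 - 7*t + 6)/(t^2 + t - 12)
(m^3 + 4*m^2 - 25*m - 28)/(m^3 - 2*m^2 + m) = (m^3 + 4*m^2 - 25*m - 28)/(m*(m^2 - 2*m + 1))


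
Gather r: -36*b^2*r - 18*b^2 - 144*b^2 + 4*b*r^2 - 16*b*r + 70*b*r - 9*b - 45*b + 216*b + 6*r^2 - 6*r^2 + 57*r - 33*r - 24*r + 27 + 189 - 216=-162*b^2 + 4*b*r^2 + 162*b + r*(-36*b^2 + 54*b)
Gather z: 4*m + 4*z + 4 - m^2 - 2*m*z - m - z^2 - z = -m^2 + 3*m - z^2 + z*(3 - 2*m) + 4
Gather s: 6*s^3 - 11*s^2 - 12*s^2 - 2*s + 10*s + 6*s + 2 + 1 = 6*s^3 - 23*s^2 + 14*s + 3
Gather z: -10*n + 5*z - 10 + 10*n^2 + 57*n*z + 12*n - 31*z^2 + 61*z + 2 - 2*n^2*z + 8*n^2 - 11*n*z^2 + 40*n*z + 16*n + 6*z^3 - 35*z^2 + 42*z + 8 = 18*n^2 + 18*n + 6*z^3 + z^2*(-11*n - 66) + z*(-2*n^2 + 97*n + 108)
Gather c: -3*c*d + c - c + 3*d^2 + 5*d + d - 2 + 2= -3*c*d + 3*d^2 + 6*d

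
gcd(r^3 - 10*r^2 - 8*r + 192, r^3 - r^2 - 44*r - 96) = r^2 - 4*r - 32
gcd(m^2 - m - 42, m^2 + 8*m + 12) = m + 6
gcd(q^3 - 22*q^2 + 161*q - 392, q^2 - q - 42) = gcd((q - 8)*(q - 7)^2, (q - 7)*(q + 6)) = q - 7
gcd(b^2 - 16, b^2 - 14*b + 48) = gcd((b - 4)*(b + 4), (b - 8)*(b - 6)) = 1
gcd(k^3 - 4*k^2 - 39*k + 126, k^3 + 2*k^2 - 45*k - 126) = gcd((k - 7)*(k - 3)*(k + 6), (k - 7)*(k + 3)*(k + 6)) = k^2 - k - 42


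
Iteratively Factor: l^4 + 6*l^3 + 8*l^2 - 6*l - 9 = (l + 1)*(l^3 + 5*l^2 + 3*l - 9) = (l + 1)*(l + 3)*(l^2 + 2*l - 3) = (l - 1)*(l + 1)*(l + 3)*(l + 3)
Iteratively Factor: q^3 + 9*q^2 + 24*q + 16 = (q + 4)*(q^2 + 5*q + 4) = (q + 1)*(q + 4)*(q + 4)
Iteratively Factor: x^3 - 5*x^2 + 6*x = (x)*(x^2 - 5*x + 6) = x*(x - 3)*(x - 2)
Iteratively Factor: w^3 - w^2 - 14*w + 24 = (w + 4)*(w^2 - 5*w + 6) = (w - 2)*(w + 4)*(w - 3)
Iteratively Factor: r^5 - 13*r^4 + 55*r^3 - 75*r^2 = (r)*(r^4 - 13*r^3 + 55*r^2 - 75*r) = r*(r - 5)*(r^3 - 8*r^2 + 15*r) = r*(r - 5)*(r - 3)*(r^2 - 5*r) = r^2*(r - 5)*(r - 3)*(r - 5)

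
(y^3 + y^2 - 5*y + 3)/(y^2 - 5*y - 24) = (y^2 - 2*y + 1)/(y - 8)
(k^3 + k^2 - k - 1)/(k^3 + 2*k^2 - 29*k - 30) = (k^2 - 1)/(k^2 + k - 30)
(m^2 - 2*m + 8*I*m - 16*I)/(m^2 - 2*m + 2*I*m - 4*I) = (m + 8*I)/(m + 2*I)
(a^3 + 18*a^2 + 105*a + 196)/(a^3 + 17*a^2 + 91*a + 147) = (a + 4)/(a + 3)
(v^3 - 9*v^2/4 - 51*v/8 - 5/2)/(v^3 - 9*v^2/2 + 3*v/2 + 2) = (v + 5/4)/(v - 1)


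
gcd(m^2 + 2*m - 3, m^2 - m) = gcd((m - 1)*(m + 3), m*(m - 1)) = m - 1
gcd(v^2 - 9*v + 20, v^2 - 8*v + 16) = v - 4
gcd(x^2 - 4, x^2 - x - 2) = x - 2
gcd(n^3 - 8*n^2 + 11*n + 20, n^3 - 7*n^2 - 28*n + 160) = n - 4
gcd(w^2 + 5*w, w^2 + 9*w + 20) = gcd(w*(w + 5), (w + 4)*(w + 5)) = w + 5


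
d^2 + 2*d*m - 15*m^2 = (d - 3*m)*(d + 5*m)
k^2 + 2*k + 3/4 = (k + 1/2)*(k + 3/2)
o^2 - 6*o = o*(o - 6)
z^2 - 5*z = z*(z - 5)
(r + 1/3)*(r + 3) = r^2 + 10*r/3 + 1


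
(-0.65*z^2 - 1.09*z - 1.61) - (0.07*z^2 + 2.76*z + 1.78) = -0.72*z^2 - 3.85*z - 3.39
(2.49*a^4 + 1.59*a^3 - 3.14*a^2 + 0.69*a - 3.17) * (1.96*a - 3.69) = 4.8804*a^5 - 6.0717*a^4 - 12.0215*a^3 + 12.939*a^2 - 8.7593*a + 11.6973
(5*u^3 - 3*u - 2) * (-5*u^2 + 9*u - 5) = -25*u^5 + 45*u^4 - 10*u^3 - 17*u^2 - 3*u + 10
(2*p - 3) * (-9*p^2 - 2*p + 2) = -18*p^3 + 23*p^2 + 10*p - 6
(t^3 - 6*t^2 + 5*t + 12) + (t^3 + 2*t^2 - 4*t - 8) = 2*t^3 - 4*t^2 + t + 4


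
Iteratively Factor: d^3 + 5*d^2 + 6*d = (d)*(d^2 + 5*d + 6) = d*(d + 3)*(d + 2)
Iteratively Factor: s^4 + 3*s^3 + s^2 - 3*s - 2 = (s + 1)*(s^3 + 2*s^2 - s - 2) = (s + 1)^2*(s^2 + s - 2) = (s + 1)^2*(s + 2)*(s - 1)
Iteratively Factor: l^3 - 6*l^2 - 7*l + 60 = (l - 4)*(l^2 - 2*l - 15) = (l - 4)*(l + 3)*(l - 5)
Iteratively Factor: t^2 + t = (t + 1)*(t)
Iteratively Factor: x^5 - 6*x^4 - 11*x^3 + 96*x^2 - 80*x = (x + 4)*(x^4 - 10*x^3 + 29*x^2 - 20*x) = (x - 1)*(x + 4)*(x^3 - 9*x^2 + 20*x) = (x - 4)*(x - 1)*(x + 4)*(x^2 - 5*x) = (x - 5)*(x - 4)*(x - 1)*(x + 4)*(x)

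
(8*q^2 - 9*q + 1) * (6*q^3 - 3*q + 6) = 48*q^5 - 54*q^4 - 18*q^3 + 75*q^2 - 57*q + 6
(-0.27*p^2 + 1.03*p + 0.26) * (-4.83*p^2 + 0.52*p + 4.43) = 1.3041*p^4 - 5.1153*p^3 - 1.9163*p^2 + 4.6981*p + 1.1518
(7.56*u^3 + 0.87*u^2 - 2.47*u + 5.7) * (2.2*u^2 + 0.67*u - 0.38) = 16.632*u^5 + 6.9792*u^4 - 7.7239*u^3 + 10.5545*u^2 + 4.7576*u - 2.166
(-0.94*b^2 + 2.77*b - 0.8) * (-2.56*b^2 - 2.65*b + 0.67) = 2.4064*b^4 - 4.6002*b^3 - 5.9223*b^2 + 3.9759*b - 0.536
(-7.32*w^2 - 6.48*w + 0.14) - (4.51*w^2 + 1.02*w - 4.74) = -11.83*w^2 - 7.5*w + 4.88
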